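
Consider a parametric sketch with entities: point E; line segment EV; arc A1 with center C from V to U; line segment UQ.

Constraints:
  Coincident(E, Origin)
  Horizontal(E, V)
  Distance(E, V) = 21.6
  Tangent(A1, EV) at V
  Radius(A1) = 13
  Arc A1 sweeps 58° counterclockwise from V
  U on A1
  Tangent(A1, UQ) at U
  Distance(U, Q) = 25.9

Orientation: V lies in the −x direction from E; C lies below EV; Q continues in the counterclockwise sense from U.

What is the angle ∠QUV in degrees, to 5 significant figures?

151.00°

On A1, V sits at bearing 90° from C; a 58° counterclockwise sweep puts U at bearing 148°, so U = C + 13.0·(cos 148°, sin 148°) = (-32.625, -6.1110). A1 meets UQ tangentially, so CU is at right angles to UQ, so UQ runs along (−sin 148°, cos 148°); with |UQ| = 25.9, Q = (-46.350, -28.075). Then cos ∠QUV = UQ·UV / (|UQ||UV|), giving 151.00°.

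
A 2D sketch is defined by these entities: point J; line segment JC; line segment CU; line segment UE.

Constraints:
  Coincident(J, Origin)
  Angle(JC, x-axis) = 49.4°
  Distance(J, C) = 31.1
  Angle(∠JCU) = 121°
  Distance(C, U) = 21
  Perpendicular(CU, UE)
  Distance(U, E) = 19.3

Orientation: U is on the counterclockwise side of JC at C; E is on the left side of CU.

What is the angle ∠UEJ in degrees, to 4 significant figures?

101.2°

∠JCU = 121.0°, so CU runs at 49.4° + (180° − 121.0°) = 108.4° from the x-axis; with |CU| = 21.0, U = C + 21.0·(cos 108.4°, sin 108.4°) = (13.61, 43.54). CU is perpendicular to UE; with |UE| = 19.3 on the left of CU, E = U + 19.3·(-0.9489, -0.3156) = (-4.703, 37.45). Then cos ∠UEJ = EU·EJ / (|EU||EJ|), giving 101.2°.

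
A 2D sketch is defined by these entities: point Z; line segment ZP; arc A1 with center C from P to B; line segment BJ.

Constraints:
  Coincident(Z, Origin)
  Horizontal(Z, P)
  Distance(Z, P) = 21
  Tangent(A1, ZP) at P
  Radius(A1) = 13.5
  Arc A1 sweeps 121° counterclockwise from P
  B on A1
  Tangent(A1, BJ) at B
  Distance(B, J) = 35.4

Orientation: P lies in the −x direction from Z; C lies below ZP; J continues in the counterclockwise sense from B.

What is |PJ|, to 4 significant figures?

51.23

Z is at the origin; Z and P share the same y with |ZP| = 21.0 and P on the −x side, so P = (-21.00, 0.000). The tangent condition forces CP to be normal to ZP, so C = P + (0, -13.5) = (-21.00, -13.50). On A1, P sits at bearing 90° from C; a 121° counterclockwise sweep puts B at bearing 211°, so B = C + 13.5·(cos 211°, sin 211°) = (-32.57, -20.45). Tangency of A1 to BJ means the radius CB is perpendicular to BJ, so BJ runs along (−sin 211°, cos 211°); with |BJ| = 35.4, J = (-14.34, -50.80). Then |PJ| = |J − P| = 51.23.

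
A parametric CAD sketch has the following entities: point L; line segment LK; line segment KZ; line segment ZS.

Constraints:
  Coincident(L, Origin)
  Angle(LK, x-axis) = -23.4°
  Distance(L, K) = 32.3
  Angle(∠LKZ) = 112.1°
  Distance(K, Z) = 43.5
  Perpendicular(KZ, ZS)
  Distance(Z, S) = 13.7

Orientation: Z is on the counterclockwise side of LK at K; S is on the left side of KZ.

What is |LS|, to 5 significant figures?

57.969

L is at the origin; LK runs at -23.4° with length 32.3, so K = 32.3·(cos -23.4°, sin -23.4°) = (29.643, -12.828). ∠LKZ = 112.1°, so KZ runs at -23.4° + (180° − 112.1°) = 44.500° from the x-axis; with |KZ| = 43.5, Z = K + 43.5·(cos 44.500°, sin 44.500°) = (60.670, 17.662). The perpendicularity gives ZS at right angles to KZ; with |ZS| = 13.7 on the left of KZ, S = Z + 13.7·(-0.70091, 0.71325) = (51.067, 27.433). Then |LS| = |S − L| = 57.969.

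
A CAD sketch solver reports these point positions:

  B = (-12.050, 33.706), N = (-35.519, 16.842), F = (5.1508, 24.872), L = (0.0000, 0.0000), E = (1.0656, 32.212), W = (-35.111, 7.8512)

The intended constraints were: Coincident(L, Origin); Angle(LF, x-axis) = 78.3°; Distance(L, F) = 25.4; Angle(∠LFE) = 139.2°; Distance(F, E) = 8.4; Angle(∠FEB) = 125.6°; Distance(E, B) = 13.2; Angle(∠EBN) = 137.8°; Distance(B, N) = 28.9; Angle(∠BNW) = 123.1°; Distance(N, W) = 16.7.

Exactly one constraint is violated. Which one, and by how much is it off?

Distance(N, W) = 16.7 — off by 7.70.

L = (0.00, 0.00) ✓; LF at 78.30° ✓; |LF| = 25.40 ✓; ∠LFE = 139.2° ✓; |FE| = 8.400 ✓; ∠FEB = 125.6° ✓; |EB| = 13.20 ✓; ∠EBN = 137.8° ✓; |BN| = 28.90 ✓; ∠BNW = 123.1° ✓; |NW| = 9.000 ✗.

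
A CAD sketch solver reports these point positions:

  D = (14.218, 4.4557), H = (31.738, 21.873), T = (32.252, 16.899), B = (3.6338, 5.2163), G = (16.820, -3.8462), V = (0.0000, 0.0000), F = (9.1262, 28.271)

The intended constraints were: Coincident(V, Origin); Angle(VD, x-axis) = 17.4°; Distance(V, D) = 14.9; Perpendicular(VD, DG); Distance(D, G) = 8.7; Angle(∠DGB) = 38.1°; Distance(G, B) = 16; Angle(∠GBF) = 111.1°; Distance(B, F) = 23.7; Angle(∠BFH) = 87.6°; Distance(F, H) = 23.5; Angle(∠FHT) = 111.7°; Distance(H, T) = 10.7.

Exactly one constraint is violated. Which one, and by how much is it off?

Distance(H, T) = 10.7 — off by 5.70.

V = (0.00, 0.00) ✓; VD at 17.40° ✓; |VD| = 14.90 ✓; ∠(VD, DG) = 90.00° ✓; |DG| = 8.700 ✓; ∠DGB = 38.10° ✓; |GB| = 16.00 ✓; ∠GBF = 111.1° ✓; |BF| = 23.70 ✓; ∠BFH = 87.60° ✓; |FH| = 23.50 ✓; ∠FHT = 111.7° ✓; |HT| = 5.000 ✗.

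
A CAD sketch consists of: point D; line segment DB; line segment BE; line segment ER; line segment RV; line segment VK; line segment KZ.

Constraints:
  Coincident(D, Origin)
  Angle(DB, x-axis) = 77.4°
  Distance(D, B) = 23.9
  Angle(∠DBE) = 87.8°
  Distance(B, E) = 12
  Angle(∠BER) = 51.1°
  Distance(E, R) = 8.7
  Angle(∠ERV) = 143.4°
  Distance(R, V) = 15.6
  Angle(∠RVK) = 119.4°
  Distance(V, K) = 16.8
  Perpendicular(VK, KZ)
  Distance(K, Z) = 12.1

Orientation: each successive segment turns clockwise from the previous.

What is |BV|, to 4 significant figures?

13.69

D is at the origin; DB runs at 77.4° with length 23.9, so B = (5.214, 23.32). ∠DBE = 87.8° gives BE at -14.80° from the x-axis; with |BE| = 12.0, E = (16.82, 20.26). ∠BER = 51.1° gives ER at -143.7° from the x-axis; with |ER| = 8.7, R = (9.804, 15.11). ∠ERV = 143.4° gives RV at 179.7° from the x-axis; with |RV| = 15.6, V = (-5.796, 15.19). Then |BV| = |V − B| = 13.69.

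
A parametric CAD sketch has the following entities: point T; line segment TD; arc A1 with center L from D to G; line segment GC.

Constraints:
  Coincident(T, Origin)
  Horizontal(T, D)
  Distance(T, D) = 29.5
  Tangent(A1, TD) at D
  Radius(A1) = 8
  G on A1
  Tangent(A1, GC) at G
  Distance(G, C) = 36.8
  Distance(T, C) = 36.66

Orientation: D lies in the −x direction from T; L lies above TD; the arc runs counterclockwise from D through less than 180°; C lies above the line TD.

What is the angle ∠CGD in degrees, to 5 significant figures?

149.44°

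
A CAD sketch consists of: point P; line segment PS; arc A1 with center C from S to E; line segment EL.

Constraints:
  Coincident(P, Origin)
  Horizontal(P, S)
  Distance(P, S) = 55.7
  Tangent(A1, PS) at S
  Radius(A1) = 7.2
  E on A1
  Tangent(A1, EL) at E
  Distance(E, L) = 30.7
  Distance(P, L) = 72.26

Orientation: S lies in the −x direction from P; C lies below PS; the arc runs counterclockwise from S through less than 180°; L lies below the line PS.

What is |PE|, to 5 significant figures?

63.344

Checks: |CE| = 7.200 ✓; ∠(CE, EL) = 90.00° ✓; |EL| = 30.70 ✓; |PL| = 72.26 ✓.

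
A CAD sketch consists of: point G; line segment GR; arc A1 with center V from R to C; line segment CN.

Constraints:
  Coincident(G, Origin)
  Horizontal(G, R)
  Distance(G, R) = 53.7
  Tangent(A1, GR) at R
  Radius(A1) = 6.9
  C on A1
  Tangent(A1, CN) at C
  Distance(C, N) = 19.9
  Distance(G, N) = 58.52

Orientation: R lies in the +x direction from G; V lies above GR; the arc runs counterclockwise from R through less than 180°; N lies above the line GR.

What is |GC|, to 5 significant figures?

60.745

G is at the origin; GR is horizontal with |GR| = 53.7 and R on the +x side, so R = (53.700, 0.0000). A1 meets GR tangentially, so VR is at right angles to GR, so V = R + (0, 6.9) = (53.700, 6.9000). Since VC ⟂ CN (tangency), |VN| = √(6.9² + 19.9²) = 21.062 regardless of where C sits on A1. So N lies on both circle(G, 58.52) and circle(V, 21.062); the above-GR intersection is N = (51.471, 27.844). C is the foot of the tangent from N: C = (59.943, 9.8376).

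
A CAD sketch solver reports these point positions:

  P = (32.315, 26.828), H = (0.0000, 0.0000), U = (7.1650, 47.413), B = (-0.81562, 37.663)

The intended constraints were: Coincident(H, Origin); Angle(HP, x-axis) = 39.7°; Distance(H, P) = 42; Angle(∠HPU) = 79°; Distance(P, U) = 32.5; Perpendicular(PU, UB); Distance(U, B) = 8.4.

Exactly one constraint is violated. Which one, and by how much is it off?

Distance(U, B) = 8.4 — off by 4.20.

H = (0.00, 0.00) ✓; HP at 39.70° ✓; |HP| = 42.00 ✓; ∠HPU = 79.00° ✓; |PU| = 32.50 ✓; ∠(PU, UB) = 90.00° ✓; |UB| = 12.60 ✗.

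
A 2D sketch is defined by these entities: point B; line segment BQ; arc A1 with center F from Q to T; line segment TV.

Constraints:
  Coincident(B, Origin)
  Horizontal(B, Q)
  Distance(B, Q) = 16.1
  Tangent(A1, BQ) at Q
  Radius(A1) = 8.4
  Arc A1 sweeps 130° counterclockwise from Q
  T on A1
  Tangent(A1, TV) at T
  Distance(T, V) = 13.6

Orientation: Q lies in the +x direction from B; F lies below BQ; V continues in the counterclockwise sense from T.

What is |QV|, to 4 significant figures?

24.33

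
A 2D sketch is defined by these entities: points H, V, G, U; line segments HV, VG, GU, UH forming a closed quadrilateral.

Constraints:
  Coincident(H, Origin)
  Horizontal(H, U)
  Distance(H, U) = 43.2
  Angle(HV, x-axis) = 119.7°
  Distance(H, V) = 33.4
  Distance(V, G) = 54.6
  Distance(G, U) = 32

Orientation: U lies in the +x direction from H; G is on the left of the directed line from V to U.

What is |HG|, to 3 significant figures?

49.4

Checks: |VG| = 54.60 ✓; |GU| = 32.00 ✓.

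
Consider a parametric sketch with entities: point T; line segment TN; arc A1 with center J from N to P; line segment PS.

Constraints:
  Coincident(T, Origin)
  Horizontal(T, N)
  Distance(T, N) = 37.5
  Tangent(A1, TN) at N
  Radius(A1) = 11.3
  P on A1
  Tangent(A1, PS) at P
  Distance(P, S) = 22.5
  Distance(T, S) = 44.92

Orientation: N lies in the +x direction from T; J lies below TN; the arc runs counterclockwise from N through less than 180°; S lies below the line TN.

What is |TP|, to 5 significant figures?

29.029

Checks: |JP| = 11.30 ✓; ∠(JP, PS) = 90.00° ✓; |PS| = 22.50 ✓; |TS| = 44.92 ✓.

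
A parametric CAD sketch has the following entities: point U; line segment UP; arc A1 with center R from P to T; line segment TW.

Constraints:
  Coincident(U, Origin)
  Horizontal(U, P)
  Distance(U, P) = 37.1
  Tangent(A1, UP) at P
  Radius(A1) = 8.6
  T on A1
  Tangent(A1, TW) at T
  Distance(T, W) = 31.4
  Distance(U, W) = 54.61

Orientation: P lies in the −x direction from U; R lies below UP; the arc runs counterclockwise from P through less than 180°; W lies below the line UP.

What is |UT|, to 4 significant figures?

46.66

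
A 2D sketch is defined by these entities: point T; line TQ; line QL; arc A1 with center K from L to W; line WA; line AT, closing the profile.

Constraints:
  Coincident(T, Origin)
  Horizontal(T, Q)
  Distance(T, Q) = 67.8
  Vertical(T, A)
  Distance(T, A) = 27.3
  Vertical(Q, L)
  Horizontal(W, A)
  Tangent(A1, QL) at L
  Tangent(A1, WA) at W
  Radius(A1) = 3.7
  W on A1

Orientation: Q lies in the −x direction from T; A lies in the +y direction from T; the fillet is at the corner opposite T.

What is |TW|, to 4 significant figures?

69.67

The virtual corner opposite T is at (-67.80, 27.30). A1 meets QL tangentially, so KL is at right angles to QL and tangency of A1 to WA means the radius KW is perpendicular to WA, with radius 3.7, so the center K sits 3.7 in from both sides at K = (-64.10, 23.60). That places the tangent points at L = (-67.80, 23.60) on QL and W = (-64.10, 27.30) on WA. Then |TW| = |W − T| = 69.67.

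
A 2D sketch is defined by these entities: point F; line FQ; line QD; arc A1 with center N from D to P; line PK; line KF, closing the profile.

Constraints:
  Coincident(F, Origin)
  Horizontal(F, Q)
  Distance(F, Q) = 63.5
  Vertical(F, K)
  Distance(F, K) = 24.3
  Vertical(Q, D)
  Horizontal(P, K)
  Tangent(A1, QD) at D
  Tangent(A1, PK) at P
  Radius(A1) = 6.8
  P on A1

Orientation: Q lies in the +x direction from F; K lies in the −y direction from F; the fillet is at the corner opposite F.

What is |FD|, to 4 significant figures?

65.87

F is at the origin; FQ is horizontal with |FQ| = 63.5 and Q on the +x side, so Q = (63.50, 0.000). FK is vertical with |FK| = 24.3 and K on the −y side, so K = (0.000, -24.30). The virtual corner opposite F is at (63.50, -24.30). Since A1 is tangent to QD there, ND ⟂ QD and tangency of A1 to PK means the radius NP is perpendicular to PK, with radius 6.8, so the center N sits 6.8 in from both sides at N = (56.70, -17.50). That places the tangent points at D = (63.50, -17.50) on QD and P = (56.70, -24.30) on PK. Then |FD| = |D − F| = 65.87.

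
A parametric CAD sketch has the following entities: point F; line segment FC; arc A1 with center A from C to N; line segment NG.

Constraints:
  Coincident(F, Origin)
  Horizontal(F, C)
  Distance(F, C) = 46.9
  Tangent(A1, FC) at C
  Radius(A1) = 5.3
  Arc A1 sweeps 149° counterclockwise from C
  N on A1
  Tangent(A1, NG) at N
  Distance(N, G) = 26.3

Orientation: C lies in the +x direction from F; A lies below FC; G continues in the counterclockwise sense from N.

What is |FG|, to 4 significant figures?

70.69

On A1, C sits at bearing 90° from A; a 149° counterclockwise sweep puts N at bearing 239°, so N = A + 5.3·(cos 239°, sin 239°) = (44.17, -9.843). Since A1 is tangent to NG there, AN ⟂ NG, so NG runs along (−sin 239°, cos 239°); with |NG| = 26.3, G = (66.71, -23.39). Then |FG| = |G − F| = 70.69.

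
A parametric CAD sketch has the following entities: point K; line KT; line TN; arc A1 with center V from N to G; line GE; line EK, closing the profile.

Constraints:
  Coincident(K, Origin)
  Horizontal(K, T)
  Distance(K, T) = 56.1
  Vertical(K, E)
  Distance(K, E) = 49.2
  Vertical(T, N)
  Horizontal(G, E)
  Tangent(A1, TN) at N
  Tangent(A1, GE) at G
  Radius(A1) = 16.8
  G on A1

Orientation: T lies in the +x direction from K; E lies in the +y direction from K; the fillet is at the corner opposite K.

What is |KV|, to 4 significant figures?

50.93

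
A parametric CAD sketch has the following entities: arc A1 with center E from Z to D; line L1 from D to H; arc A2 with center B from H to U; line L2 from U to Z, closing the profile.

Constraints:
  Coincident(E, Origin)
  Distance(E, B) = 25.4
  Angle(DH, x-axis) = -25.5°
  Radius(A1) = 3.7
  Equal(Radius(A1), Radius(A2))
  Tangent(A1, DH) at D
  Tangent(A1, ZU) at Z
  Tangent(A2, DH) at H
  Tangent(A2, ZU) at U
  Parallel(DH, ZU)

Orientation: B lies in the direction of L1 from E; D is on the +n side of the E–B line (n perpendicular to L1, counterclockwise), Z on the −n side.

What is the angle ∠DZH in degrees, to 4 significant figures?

73.76°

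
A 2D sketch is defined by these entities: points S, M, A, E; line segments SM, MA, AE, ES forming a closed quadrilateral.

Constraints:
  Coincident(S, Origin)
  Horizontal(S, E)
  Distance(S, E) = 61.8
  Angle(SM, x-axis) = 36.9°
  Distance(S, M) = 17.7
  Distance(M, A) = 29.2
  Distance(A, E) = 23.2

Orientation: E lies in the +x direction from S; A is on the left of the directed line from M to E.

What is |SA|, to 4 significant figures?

45.34

S is at the origin; SE is horizontal with |SE| = 61.8 and E in +x, so E = (61.8, 0). SM runs at 36.9° with |SM| = 17.7, so M = (14.15, 10.63). A is determined by |MA| = 29.2 and |AE| = 23.2 together: it lies at the intersection of circle(M, 29.2) and circle(E, 23.2). With |ME| = 48.82, the foot of the radical line on ME is 27.63 from M and the perpendicular offset is √(29.2² − 27.63²) = 9.450. Taking the left-of-ME solution: A = (43.18, 13.84).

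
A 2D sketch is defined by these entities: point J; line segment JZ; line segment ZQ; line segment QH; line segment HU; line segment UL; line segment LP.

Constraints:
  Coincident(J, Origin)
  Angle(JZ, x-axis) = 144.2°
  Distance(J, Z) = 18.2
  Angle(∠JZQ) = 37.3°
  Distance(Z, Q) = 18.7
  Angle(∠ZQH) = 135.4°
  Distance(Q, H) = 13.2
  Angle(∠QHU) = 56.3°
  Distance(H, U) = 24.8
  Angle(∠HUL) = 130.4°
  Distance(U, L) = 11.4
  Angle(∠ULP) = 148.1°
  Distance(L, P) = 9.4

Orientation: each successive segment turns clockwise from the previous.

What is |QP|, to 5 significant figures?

27.170

J is at the origin; JZ runs at 144.2° with length 18.2, so Z = (-14.761, 10.646). ∠JZQ = 37.3° gives ZQ at 1.5000° from the x-axis; with |ZQ| = 18.7, Q = (3.9322, 11.136). ∠ZQH = 135.4° gives QH at -43.100° from the x-axis; with |QH| = 13.2, H = (13.570, 2.1165). ∠QHU = 56.3° gives HU at -166.80° from the x-axis; with |HU| = 24.8, U = (-10.574, -3.5466). ∠HUL = 130.4° gives UL at 143.60° from the x-axis; with |UL| = 11.4, L = (-19.750, 3.2184). ∠ULP = 148.1° gives LP at 111.70° from the x-axis; with |LP| = 9.4, P = (-23.226, 11.952). Then |QP| = |P − Q| = 27.170.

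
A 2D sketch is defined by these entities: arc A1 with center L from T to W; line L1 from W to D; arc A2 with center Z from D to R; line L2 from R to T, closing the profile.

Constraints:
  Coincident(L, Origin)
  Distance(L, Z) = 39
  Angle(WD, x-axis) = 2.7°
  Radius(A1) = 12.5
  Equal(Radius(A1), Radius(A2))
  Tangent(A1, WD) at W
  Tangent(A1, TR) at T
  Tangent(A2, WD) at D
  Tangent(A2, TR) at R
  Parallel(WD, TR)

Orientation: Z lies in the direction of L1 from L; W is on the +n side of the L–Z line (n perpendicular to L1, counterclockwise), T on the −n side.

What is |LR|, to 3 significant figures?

41.0

Tangency of A1 to both parallel lines with radius 12.5 puts W and T at L ± 12.5·n: W = (-0.589, 12.5), T = (0.589, -12.5). Equal radii place D and R the same way about Z: D = Z + 12.5·n = (38.4, 14.3), R = Z − 12.5·n = (39.5, -10.6). Then |LR| = |R − L| = 41.0.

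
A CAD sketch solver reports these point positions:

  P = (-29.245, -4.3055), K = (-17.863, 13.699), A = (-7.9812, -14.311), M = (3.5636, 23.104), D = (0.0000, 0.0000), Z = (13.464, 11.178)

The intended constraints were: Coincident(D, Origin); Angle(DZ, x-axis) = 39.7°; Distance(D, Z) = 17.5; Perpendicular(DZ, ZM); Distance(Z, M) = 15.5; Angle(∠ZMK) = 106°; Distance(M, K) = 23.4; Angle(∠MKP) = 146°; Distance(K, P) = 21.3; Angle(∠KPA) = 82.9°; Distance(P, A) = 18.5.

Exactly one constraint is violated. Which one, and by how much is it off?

Distance(P, A) = 18.5 — off by 5.00.

D = (0.00, 0.00) ✓; DZ at 39.70° ✓; |DZ| = 17.50 ✓; ∠(DZ, ZM) = 90.00° ✓; |ZM| = 15.50 ✓; ∠ZMK = 106.0° ✓; |MK| = 23.40 ✓; ∠MKP = 146.0° ✓; |KP| = 21.30 ✓; ∠KPA = 82.90° ✓; |PA| = 23.50 ✗.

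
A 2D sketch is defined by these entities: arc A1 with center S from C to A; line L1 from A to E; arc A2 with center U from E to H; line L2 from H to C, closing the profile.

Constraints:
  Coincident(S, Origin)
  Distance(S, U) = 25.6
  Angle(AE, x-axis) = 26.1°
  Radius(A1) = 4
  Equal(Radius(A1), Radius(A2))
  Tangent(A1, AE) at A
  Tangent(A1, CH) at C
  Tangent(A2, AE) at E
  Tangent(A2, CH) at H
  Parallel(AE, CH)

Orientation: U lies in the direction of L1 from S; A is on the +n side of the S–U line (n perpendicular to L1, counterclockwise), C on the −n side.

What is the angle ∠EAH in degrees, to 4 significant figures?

17.35°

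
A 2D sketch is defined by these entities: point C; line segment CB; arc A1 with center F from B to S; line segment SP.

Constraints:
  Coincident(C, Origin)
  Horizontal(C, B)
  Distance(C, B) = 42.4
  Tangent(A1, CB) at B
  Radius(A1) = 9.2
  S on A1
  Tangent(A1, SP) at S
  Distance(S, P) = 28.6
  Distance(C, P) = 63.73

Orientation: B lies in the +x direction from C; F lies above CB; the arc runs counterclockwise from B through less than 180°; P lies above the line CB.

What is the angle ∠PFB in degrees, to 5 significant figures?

162.92°

Checks: |FS| = 9.200 ✓; ∠(FS, SP) = 90.00° ✓; |SP| = 28.60 ✓; |CP| = 63.73 ✓.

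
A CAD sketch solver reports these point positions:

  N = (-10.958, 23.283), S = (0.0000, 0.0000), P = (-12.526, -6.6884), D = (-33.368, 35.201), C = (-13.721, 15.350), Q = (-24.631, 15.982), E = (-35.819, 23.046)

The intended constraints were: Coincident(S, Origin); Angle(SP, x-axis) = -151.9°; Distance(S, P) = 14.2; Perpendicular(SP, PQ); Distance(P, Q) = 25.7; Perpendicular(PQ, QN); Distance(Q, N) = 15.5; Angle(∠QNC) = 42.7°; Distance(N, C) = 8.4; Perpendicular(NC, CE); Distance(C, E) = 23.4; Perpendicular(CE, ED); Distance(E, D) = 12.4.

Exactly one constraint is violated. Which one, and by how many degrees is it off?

Perpendicular(CE, ED) — off by 7.80°.

S = (0.00, 0.00) ✓; SP at -151.9° ✓; |SP| = 14.20 ✓; ∠(SP, PQ) = 90.00° ✓; |PQ| = 25.70 ✓; ∠(PQ, QN) = 90.00° ✓; |QN| = 15.50 ✓; ∠QNC = 42.70° ✓; |NC| = 8.400 ✓; ∠(NC, CE) = 90.00° ✓; |CE| = 23.40 ✓; ∠(CE, ED) = 82.20° ✗; |ED| = 12.40 ✓.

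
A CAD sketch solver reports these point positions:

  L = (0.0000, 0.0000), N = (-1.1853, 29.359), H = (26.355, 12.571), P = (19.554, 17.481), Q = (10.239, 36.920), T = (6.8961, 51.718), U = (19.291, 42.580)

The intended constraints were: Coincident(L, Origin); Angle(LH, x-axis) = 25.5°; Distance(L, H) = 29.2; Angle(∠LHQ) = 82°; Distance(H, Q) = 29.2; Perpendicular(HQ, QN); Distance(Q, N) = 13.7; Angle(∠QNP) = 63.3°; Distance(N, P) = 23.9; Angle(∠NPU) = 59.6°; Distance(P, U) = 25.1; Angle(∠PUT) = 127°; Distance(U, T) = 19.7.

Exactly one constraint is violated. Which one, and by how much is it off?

Distance(U, T) = 19.7 — off by 4.30.

L = (0.00, 0.00) ✓; LH at 25.50° ✓; |LH| = 29.20 ✓; ∠LHQ = 82.00° ✓; |HQ| = 29.20 ✓; ∠(HQ, QN) = 90.00° ✓; |QN| = 13.70 ✓; ∠QNP = 63.30° ✓; |NP| = 23.90 ✓; ∠NPU = 59.60° ✓; |PU| = 25.10 ✓; ∠PUT = 127.0° ✓; |UT| = 15.40 ✗.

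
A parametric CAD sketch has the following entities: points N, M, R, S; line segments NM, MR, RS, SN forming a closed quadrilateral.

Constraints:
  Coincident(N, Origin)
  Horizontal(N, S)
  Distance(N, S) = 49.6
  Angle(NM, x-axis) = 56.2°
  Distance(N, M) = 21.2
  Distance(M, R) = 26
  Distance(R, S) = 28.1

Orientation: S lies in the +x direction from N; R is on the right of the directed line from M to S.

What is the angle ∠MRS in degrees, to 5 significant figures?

100.81°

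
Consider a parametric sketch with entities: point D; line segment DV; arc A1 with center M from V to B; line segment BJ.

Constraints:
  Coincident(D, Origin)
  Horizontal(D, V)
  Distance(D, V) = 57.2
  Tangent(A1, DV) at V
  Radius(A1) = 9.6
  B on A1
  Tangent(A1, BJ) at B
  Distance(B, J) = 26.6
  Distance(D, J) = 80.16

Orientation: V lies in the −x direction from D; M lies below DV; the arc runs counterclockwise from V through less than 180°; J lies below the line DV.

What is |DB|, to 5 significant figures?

66.899

D is at the origin; DV is horizontal with |DV| = 57.2 and V on the −x side, so V = (-57.200, 0.0000). Tangency of A1 to DV means the radius MV is perpendicular to DV, so M = V + (0, -9.6) = (-57.200, -9.6000). Since MB ⟂ BJ (tangency), |MJ| = √(9.6² + 26.6²) = 28.279 regardless of where B sits on A1. So J lies on both circle(D, 80.16) and circle(M, 28.279); the below-DV intersection is J = (-73.040, -33.027). B is the foot of the tangent from J: B = (-66.506, -7.2418).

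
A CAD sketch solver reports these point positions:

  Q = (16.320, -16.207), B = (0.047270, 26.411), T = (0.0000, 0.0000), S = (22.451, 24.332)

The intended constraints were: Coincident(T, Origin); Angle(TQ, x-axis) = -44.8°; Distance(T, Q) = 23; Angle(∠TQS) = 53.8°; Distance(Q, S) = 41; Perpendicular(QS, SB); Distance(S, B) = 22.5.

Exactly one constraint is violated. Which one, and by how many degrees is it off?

Perpendicular(QS, SB) — off by 3.30°.

T = (0.00, 0.00) ✓; TQ at -44.80° ✓; |TQ| = 23.00 ✓; ∠TQS = 53.80° ✓; |QS| = 41.00 ✓; ∠(QS, SB) = 93.30° ✗; |SB| = 22.50 ✓.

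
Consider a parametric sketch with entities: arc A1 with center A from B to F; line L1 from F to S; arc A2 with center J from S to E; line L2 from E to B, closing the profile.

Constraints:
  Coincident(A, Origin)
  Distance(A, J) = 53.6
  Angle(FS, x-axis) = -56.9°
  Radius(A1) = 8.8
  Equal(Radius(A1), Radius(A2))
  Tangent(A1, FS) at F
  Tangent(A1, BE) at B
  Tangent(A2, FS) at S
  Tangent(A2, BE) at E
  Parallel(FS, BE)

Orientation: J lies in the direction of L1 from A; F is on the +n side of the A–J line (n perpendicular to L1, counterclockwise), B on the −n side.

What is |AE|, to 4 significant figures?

54.32

The slot axis is L1's direction at -56.9°, so u = (cos -56.9°, sin -56.9°) = (0.5461, -0.8377) and n = (−sin -56.9°, cos -56.9°) = (0.8377, 0.5461). A is at the origin and J lies 53.6 along u from A, so J = 53.6·u = (29.27, -44.90). Tangency of A1 to both parallel lines with radius 8.8 puts F and B at A ± 8.8·n: F = (7.372, 4.806), B = (-7.372, -4.806). Equal radii place S and E the same way about J: S = J + 8.8·n = (36.64, -40.10), E = J − 8.8·n = (21.90, -49.71). Then |AE| = |E − A| = 54.32.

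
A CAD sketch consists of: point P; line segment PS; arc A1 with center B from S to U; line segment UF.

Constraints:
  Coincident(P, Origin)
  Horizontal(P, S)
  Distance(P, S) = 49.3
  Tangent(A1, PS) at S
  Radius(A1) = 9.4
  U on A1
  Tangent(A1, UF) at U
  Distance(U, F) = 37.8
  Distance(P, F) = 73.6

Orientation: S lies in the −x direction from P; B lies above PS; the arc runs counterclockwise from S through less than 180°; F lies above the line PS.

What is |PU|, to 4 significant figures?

42.79

Checks: |BU| = 9.400 ✓; ∠(BU, UF) = 90.00° ✓; |UF| = 37.80 ✓; |PF| = 73.60 ✓.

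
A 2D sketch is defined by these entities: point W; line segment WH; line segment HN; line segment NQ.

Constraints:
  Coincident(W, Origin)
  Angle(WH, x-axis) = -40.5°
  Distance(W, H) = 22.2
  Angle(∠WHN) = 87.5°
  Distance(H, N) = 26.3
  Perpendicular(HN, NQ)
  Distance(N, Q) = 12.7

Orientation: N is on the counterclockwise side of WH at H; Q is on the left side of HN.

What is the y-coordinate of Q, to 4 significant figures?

14.13

W is at the origin; WH runs at -40.5° with length 22.2, so H = 22.2·(cos -40.5°, sin -40.5°) = (16.88, -14.42). ∠WHN = 87.5°, so HN runs at -40.5° + (180° − 87.5°) = 52.00° from the x-axis; with |HN| = 26.3, N = H + 26.3·(cos 52.00°, sin 52.00°) = (33.07, 6.307). The perpendicularity gives NQ at right angles to HN; with |NQ| = 12.7 on the left of HN, Q = N + 12.7·(-0.7880, 0.6157) = (23.07, 14.13). So Q.y = 14.13.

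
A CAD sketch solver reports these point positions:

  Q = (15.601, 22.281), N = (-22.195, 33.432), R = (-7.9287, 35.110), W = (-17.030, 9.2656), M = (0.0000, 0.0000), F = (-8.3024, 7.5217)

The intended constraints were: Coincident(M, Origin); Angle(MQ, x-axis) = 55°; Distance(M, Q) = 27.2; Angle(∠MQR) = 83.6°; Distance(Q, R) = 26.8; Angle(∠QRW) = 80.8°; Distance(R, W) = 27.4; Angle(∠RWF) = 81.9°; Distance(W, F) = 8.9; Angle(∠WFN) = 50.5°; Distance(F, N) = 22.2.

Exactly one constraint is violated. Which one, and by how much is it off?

Distance(F, N) = 22.2 — off by 7.20.

M = (0.00, 0.00) ✓; MQ at 55.00° ✓; |MQ| = 27.20 ✓; ∠MQR = 83.60° ✓; |QR| = 26.80 ✓; ∠QRW = 80.80° ✓; |RW| = 27.40 ✓; ∠RWF = 81.90° ✓; |WF| = 8.900 ✓; ∠WFN = 50.50° ✓; |FN| = 29.40 ✗.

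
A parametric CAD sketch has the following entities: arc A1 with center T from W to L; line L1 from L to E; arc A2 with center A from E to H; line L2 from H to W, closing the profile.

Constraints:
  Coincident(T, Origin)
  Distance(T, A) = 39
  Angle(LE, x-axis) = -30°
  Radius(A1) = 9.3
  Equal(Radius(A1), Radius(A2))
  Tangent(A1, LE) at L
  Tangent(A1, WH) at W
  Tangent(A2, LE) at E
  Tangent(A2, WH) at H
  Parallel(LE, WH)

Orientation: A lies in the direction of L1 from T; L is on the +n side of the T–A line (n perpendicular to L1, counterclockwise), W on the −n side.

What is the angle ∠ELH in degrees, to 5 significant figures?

25.498°

Tangency of A1 to both parallel lines with radius 9.3 puts L and W at T ± 9.3·n: L = (4.6500, 8.0540), W = (-4.6500, -8.0540). Equal radii place E and H the same way about A: E = A + 9.3·n = (38.425, -11.446), H = A − 9.3·n = (29.125, -27.554). Then cos ∠ELH = LE·LH / (|LE||LH|), giving 25.498°.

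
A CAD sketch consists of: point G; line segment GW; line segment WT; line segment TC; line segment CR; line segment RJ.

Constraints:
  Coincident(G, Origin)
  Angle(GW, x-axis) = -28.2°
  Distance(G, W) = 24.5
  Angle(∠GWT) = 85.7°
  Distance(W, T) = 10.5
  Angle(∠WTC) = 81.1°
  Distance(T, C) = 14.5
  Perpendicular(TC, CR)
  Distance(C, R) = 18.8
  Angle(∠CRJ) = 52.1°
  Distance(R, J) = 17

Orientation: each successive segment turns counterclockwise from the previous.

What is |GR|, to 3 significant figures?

17.8

∠WTC = 81.1° gives TC at 165° from the x-axis; with |TC| = 14.5, C = (11.8, 1.78). TC is perpendicular to CR, so CR runs at -105°; with |CR| = 18.8, R = (6.97, -16.4). Then |GR| = |R − G| = 17.8.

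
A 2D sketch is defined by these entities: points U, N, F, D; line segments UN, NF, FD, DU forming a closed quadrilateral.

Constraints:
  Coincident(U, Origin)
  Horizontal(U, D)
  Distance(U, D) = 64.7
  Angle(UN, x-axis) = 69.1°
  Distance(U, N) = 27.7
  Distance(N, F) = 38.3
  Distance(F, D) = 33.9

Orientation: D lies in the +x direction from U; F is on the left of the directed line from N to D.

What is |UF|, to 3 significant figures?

56.4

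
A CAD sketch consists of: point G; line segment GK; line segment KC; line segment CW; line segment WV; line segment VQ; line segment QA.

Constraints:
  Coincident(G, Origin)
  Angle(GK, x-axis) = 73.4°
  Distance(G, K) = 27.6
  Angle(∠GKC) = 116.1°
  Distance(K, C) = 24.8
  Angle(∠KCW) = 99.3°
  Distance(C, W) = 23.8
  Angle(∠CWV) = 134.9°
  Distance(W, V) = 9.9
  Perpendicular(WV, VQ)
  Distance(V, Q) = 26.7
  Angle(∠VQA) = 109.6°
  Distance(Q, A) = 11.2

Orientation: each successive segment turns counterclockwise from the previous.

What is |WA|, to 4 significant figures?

30.46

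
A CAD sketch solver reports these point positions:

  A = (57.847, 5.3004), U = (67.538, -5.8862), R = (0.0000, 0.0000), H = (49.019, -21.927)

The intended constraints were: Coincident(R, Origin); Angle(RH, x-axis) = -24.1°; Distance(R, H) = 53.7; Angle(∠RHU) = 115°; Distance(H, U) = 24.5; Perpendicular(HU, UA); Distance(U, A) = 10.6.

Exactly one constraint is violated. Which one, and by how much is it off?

Distance(U, A) = 10.6 — off by 4.20.

R = (0.00, 0.00) ✓; RH at -24.10° ✓; |RH| = 53.70 ✓; ∠RHU = 115.0° ✓; |HU| = 24.50 ✓; ∠(HU, UA) = 90.00° ✓; |UA| = 14.80 ✗.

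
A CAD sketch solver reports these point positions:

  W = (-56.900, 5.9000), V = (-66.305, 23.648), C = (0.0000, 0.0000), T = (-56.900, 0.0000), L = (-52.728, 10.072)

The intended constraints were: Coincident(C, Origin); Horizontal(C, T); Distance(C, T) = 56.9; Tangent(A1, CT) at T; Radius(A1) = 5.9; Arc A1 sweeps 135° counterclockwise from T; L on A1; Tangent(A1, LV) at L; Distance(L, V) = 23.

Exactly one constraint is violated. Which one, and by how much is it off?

Distance(L, V) = 23 — off by 3.80.

C = (0.00, 0.00) ✓; C.y = 0.00, T.y = 0.00 ✓; |CT| = 56.90 ✓; ∠(WT, TC) = 90.00° ✓; |WT| = 5.900 ✓; bearing(W→L) − bearing(W→T) = 135.0° ✓; |WL| = 5.900 ✓; ∠(WL, LV) = 90.00° ✓; |LV| = 19.20 ✗.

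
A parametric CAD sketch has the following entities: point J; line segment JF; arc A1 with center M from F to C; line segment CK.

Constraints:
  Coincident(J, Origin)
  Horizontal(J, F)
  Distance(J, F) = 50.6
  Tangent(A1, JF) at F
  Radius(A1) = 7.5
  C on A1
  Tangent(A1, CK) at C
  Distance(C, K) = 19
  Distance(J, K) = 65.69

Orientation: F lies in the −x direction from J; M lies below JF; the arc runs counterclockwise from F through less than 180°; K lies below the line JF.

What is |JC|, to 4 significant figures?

58.39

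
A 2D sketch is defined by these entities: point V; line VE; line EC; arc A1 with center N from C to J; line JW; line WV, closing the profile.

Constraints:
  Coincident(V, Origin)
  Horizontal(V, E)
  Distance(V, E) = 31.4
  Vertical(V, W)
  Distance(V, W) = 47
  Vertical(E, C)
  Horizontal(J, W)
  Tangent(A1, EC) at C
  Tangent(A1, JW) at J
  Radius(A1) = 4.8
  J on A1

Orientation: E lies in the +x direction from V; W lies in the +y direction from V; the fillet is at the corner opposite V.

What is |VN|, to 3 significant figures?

49.9

VW is vertical with |VW| = 47.0 and W on the +y side, so W = (0.00, 47.0). The virtual corner opposite V is at (31.4, 47.0). A1 meets EC tangentially, so NC is at right angles to EC and tangency of A1 to JW means the radius NJ is perpendicular to JW, with radius 4.8, so the center N sits 4.8 in from both sides at N = (26.6, 42.2). Then |VN| = |N − V| = 49.9.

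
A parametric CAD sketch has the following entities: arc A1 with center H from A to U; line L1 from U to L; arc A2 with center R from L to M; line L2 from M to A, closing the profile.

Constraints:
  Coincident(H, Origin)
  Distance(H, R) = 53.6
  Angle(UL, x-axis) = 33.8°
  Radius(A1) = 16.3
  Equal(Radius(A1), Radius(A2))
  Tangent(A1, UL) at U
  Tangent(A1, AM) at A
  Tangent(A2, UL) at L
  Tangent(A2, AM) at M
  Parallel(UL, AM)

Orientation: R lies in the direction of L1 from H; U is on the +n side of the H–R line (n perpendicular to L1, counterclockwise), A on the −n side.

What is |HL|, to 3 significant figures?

56.0

The slot axis is L1's direction at 33.8°, so u = (cos 33.8°, sin 33.8°) = (0.831, 0.556) and n = (−sin 33.8°, cos 33.8°) = (-0.556, 0.831). H is at the origin and R lies 53.6 along u from H, so R = 53.6·u = (44.5, 29.8). Tangency of A1 to both parallel lines with radius 16.3 puts U and A at H ± 16.3·n: U = (-9.07, 13.5), A = (9.07, -13.5). Equal radii place L and M the same way about R: L = R + 16.3·n = (35.5, 43.4), M = R − 16.3·n = (53.6, 16.3). Then |HL| = |L − H| = 56.0.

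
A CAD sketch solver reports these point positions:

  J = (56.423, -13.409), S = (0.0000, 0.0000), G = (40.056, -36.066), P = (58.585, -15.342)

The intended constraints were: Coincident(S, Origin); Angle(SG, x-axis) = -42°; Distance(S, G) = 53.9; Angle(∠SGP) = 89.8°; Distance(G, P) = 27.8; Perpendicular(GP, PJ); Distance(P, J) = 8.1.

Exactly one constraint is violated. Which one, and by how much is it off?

Distance(P, J) = 8.1 — off by 5.20.

S = (0.00, 0.00) ✓; SG at -42.00° ✓; |SG| = 53.90 ✓; ∠SGP = 89.80° ✓; |GP| = 27.80 ✓; ∠(GP, PJ) = 90.00° ✓; |PJ| = 2.900 ✗.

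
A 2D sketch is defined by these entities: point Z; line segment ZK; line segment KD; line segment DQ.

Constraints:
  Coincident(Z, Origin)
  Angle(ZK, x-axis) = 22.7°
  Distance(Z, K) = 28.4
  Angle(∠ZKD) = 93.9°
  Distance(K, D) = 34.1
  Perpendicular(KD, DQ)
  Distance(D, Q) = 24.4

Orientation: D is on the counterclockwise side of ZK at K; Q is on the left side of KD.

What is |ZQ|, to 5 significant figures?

36.246

∠ZKD = 93.9°, so KD runs at 22.7° + (180° − 93.9°) = 108.80° from the x-axis; with |KD| = 34.1, D = K + 34.1·(cos 108.80°, sin 108.80°) = (15.211, 43.240). The perpendicularity gives DQ at right angles to KD; with |DQ| = 24.4 on the left of KD, Q = D + 24.4·(-0.94665, -0.32227) = (-7.8874, 35.377). Then |ZQ| = |Q − Z| = 36.246.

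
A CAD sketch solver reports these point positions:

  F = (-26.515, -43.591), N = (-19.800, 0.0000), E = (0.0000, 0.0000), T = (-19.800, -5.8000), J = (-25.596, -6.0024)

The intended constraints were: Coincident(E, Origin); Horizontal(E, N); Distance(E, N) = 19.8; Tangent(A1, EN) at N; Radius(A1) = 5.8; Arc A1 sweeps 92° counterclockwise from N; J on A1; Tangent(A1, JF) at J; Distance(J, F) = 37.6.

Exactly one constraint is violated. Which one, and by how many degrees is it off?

Tangent(A1, JF) at J — off by 3.40°.

E = (0.00, 0.00) ✓; E.y = 0.00, N.y = 0.00 ✓; |EN| = 19.80 ✓; ∠(TN, NE) = 90.00° ✓; |TN| = 5.800 ✓; bearing(T→J) − bearing(T→N) = 92.00° ✓; |TJ| = 5.800 ✓; ∠(TJ, JF) = 93.40° ✗; |JF| = 37.60 ✓.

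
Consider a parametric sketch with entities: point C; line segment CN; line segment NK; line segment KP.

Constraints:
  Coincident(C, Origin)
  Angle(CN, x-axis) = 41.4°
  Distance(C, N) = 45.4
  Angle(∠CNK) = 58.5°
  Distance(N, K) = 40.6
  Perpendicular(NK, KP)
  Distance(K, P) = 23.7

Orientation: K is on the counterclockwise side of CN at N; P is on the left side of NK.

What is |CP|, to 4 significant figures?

22.59

∠CNK = 58.5°, so NK runs at 41.4° + (180° − 58.5°) = 162.9° from the x-axis; with |NK| = 40.6, K = N + 40.6·(cos 162.9°, sin 162.9°) = (-4.750, 41.96). NK is perpendicular to KP; with |KP| = 23.7 on the left of NK, P = K + 23.7·(-0.2940, -0.9558) = (-11.72, 19.31). Then |CP| = |P − C| = 22.59.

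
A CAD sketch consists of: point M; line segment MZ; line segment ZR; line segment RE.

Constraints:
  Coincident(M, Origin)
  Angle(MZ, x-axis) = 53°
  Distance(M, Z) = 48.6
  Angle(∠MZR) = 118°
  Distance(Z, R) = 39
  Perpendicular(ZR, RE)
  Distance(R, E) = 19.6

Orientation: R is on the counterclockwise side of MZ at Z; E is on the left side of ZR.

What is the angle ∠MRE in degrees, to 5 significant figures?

55.233°

∠MZR = 118.0°, so ZR runs at 53.0° + (180° − 118.0°) = 115.00° from the x-axis; with |ZR| = 39.0, R = Z + 39.0·(cos 115.00°, sin 115.00°) = (12.766, 74.160). ZR is perpendicular to RE; with |RE| = 19.6 on the left of ZR, E = R + 19.6·(-0.90631, -0.42262) = (-4.9975, 65.876). Then cos ∠MRE = RM·RE / (|RM||RE|), giving 55.233°.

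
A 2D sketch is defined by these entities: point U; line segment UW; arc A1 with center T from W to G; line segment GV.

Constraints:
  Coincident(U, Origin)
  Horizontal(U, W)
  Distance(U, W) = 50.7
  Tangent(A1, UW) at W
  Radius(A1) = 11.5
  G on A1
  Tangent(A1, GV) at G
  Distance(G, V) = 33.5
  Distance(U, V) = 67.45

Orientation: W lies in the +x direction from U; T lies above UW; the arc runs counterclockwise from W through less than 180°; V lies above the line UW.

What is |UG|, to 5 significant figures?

63.353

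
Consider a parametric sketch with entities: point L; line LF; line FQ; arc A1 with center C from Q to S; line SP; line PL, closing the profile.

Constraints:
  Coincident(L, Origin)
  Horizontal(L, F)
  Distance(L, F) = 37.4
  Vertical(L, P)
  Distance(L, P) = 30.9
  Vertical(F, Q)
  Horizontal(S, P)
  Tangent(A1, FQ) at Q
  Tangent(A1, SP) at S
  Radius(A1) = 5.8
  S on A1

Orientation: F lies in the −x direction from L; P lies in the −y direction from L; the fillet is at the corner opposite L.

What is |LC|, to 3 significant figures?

40.4

L is at the origin; L and F share the same y with |LF| = 37.4 and F on the −x side, so F = (-37.4, 0.00). L and P share the same x with |LP| = 30.9 and P on the −y side, so P = (0.00, -30.9). The virtual corner opposite L is at (-37.4, -30.9). Tangency of A1 to FQ means the radius CQ is perpendicular to FQ and tangency of A1 to SP means the radius CS is perpendicular to SP, with radius 5.8, so the center C sits 5.8 in from both sides at C = (-31.6, -25.1). Then |LC| = |C − L| = 40.4.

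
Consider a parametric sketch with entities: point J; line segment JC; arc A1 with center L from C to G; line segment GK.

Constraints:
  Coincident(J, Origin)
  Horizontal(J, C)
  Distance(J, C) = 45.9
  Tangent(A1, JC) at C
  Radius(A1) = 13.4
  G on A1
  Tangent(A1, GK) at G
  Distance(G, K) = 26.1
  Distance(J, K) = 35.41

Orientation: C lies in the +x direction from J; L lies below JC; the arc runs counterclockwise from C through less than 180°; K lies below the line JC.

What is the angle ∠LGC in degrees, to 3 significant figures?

60.8°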